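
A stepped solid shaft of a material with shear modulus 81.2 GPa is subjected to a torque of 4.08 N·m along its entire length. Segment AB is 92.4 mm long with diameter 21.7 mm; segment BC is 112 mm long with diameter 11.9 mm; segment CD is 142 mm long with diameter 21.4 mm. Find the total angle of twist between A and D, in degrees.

J_AB = π(0.0217)⁴/32 = 2.18×10^-8 m⁴; J_BC = π(0.0119)⁴/32 = 1.97×10^-9 m⁴; J_CD = π(0.0214)⁴/32 = 2.06×10^-8 m⁴.
θ = (T/G)·Σ L_i/J_i = (4.080/81.2×10⁹)·(0.0924/2.18×10^-8 + 0.112/1.97×10^-9 + 0.142/2.06×10^-8) = 3.418×10^-3 rad.

0.196°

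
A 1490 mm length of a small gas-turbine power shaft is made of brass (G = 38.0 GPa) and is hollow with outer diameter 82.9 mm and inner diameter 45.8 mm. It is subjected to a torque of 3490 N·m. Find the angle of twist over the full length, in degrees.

J = π(d_o⁴ − d_i⁴)/32 = π(0.0829⁴ − 0.0458⁴)/32 = 4.205×10^-6 m⁴.
θ = T·L/(G·J) = 3490 × 1.49 / (38.0×10⁹ × 4.205×10^-6) = 0.03254 rad.

1.86°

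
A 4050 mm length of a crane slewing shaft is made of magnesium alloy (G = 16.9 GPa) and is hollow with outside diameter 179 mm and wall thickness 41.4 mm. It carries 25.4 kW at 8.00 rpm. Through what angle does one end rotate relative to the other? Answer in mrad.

78.7 mrad

ω = 2π·8.00/60 = 0.8378 rad/s, so T = P/ω = 25.4×10³ / 0.8378 = 30320 N·m.
J = π(d_o⁴ − d_i⁴)/32 = π(0.179⁴ − 0.0962⁴)/32 = 9.238×10^-5 m⁴.
θ = T·L/(G·J) = 30320 × 4.05 / (16.9×10⁹ × 9.238×10^-5) = 0.07865 rad.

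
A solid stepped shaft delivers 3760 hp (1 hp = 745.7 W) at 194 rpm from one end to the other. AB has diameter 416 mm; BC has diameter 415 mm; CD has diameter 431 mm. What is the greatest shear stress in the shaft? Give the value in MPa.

9.83 MPa

ω = 2π·194/60 = 20.32 rad/s, so T = P/ω = 3760×745.7 / 20.32 = 138000 N·m.
Under the same torque, τ_max = 16T/(πd³) is largest where d is smallest — segment BC (d = 415 mm).
τ_max = 16·138000/(π·(0.415)³) = 9.834×10^6 Pa.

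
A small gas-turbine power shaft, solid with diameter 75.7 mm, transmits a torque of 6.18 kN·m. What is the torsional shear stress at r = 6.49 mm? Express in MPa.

12.4 MPa

J = πd⁴/32 = π(0.0757)⁴/32 = 3.224×10^-6 m⁴.
Shear stress varies linearly with radius: τ = T·r/J = 6180 × 0.00649 / 3.224×10^-6 = 1.244×10^7 Pa.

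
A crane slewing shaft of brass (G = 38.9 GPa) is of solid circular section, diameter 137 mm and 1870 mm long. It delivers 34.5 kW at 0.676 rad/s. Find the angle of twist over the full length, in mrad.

70.9 mrad

ω = 0.676 rad/s, so T = P/ω = 34.5×10³ / 0.6760 = 51040 N·m.
J = πd⁴/32 = π(0.137)⁴/32 = 3.458×10^-5 m⁴.
θ = T·L/(G·J) = 51040 × 1.87 / (38.9×10⁹ × 3.458×10^-5) = 0.07094 rad.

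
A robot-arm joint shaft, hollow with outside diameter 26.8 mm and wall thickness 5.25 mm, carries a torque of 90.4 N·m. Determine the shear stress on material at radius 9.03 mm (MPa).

18.7 MPa

J = π(d_o⁴ − d_i⁴)/32 = π(0.0268⁴ − 0.0163⁴)/32 = 4.372×10^-8 m⁴.
Shear stress varies linearly with radius: τ = T·r/J = 90.40 × 0.00903 / 4.372×10^-8 = 1.867×10^7 Pa.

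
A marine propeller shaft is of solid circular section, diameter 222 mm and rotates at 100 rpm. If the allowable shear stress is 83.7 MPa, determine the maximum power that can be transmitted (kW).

J = πd⁴/32 = π(0.222)⁴/32 = 2.385×10^-4 m⁴.
T_max = τ_allow·J/r = 8.37×10^7 × 2.385×10^-4 / 0.111 = 179800 N·m.
ω = 2π·100/60 = 10.47 rad/s, so P_max = T_max·ω = 1.883×10^6 W.

1880 kW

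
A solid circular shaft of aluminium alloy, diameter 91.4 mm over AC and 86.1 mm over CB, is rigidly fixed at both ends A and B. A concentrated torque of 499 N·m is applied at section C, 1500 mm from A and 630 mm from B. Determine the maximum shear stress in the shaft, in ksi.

0.377 ksi

Compatibility: T_A·a/J_AC = T_B·b/J_CB with T_A + T_B = T₀.
J_AC = 6.85×10^-6 m⁴, J_CB = 5.40×10^-6 m⁴, so T_A = T₀·(J_AC/a)/((J_AC/a)+(J_CB/b)) = 173.6 N·m, T_B = 325.4 N·m.
τ in each portion: τ_AC = 1.16×10^6 Pa, τ_CB = 2.60×10^6 Pa; maximum is in CB.
τ_max = T_CB·r/J = 325.4·0.0430/5.40×10^-6 = 2.597×10^6 Pa.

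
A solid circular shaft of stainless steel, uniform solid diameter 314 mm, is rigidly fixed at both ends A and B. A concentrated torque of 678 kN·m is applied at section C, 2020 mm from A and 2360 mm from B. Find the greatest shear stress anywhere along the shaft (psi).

With uniform GJ and both ends fixed, compatibility θ_AC = θ_CB gives T_A·a = T_B·b, together with T_A + T_B = T₀.
T_A = T₀·b/(a+b) = 678000·2360/4380 = 365300 N·m; T_B = 312700 N·m.
τ in each portion: τ_AC = 6.01×10^7 Pa, τ_CB = 5.14×10^7 Pa; maximum is in AC.
τ_max = T_AC·r/J = 365300·0.157/9.54×10^-4 = 6.010×10^7 Pa.

8720 psi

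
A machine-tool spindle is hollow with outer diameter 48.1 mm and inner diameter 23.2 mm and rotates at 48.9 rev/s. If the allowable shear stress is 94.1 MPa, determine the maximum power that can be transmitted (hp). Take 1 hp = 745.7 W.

J = π(d_o⁴ − d_i⁴)/32 = π(0.0481⁴ − 0.0232⁴)/32 = 4.971×10^-7 m⁴.
T_max = τ_allow·J/r = 9.41×10^7 × 4.971×10^-7 / 0.0241 = 1945 N·m.
ω = 2π·48.9 = 307.2 rad/s, so P_max = T_max·ω = 5.976×10^5 W.

801 hp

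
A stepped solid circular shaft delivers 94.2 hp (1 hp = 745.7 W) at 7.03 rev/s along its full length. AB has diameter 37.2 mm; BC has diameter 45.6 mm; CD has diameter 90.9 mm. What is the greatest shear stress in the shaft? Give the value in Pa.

1.57e8 Pa

ω = 2π·7.03 = 44.17 rad/s, so T = P/ω = 94.2×745.7 / 44.17 = 1590 N·m.
Under the same torque, τ_max = 16T/(πd³) is largest where d is smallest — segment AB (d = 37.2 mm).
τ_max = 16·1590/(π·(0.0372)³) = 1.573×10^8 Pa.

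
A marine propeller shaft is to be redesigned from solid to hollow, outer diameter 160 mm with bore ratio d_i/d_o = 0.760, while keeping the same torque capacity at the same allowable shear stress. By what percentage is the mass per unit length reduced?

Equal τ_max and T ⇒ the solid shaft needs d_s³ = d_o³(1−k⁴), so d_s = 160·(1−0.760⁴)^(1/3) = 139.8 mm.
Area ratio A_h/A_s = d_o²(1−k²)/d_s² = (1−k²)/(1−k⁴)^(2/3) = 0.5537.
Mass saving = 1 − 0.5537 = 44.6 %.

44.6 %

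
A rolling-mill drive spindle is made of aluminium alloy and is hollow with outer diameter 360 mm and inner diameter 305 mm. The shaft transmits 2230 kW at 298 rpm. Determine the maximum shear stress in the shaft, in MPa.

ω = 2π·298/60 = 31.21 rad/s, so T = P/ω = 2230×10³ / 31.21 = 71460 N·m.
J = π(d_o⁴ − d_i⁴)/32 = π(0.360⁴ − 0.305⁴)/32 = 7.994×10^-4 m⁴.
τ_max = T·r/J = 71460 × 0.180 / 7.994×10^-4 = 1.609×10^7 Pa.

16.1 MPa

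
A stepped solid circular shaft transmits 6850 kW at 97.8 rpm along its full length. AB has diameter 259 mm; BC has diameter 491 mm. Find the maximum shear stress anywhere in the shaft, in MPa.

ω = 2π·97.8/60 = 10.24 rad/s, so T = P/ω = 6850×10³ / 10.24 = 668800 N·m.
Under the same torque, τ_max = 16T/(πd³) is largest where d is smallest — segment AB (d = 259 mm).
τ_max = 16·668800/(π·(0.259)³) = 1.961×10^8 Pa.

196 MPa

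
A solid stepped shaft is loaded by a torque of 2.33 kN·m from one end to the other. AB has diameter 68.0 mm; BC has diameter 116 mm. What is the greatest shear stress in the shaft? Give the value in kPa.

37700 kPa

Under the same torque, τ_max = 16T/(πd³) is largest where d is smallest — segment AB (d = 68.0 mm).
τ_max = 16·2330/(π·(0.0680)³) = 3.774×10^7 Pa.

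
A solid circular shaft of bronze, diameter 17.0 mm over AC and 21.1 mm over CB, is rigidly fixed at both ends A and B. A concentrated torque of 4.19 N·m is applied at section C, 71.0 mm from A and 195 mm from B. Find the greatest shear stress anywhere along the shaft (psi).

338 psi

Compatibility: T_A·a/J_AC = T_B·b/J_CB with T_A + T_B = T₀.
J_AC = 8.20×10^-9 m⁴, J_CB = 1.95×10^-8 m⁴, so T_A = T₀·(J_AC/a)/((J_AC/a)+(J_CB/b)) = 2.248 N·m, T_B = 1.942 N·m.
τ in each portion: τ_AC = 2.33×10^6 Pa, τ_CB = 1.05×10^6 Pa; maximum is in AC.
τ_max = T_AC·r/J = 2.248·0.00850/8.20×10^-9 = 2.330×10^6 Pa.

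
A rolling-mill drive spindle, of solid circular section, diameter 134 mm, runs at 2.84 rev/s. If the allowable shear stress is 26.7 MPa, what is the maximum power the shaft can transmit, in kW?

J = πd⁴/32 = π(0.134)⁴/32 = 3.165×10^-5 m⁴.
T_max = τ_allow·J/r = 2.67×10^7 × 3.165×10^-5 / 0.0670 = 12610 N·m.
ω = 2π·2.84 = 17.84 rad/s, so P_max = T_max·ω = 2.251×10^5 W.

225 kW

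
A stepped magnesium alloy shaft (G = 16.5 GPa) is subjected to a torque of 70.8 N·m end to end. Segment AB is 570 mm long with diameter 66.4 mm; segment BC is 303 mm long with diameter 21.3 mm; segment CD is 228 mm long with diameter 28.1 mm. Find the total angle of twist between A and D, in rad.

0.0816 rad

J_AB = π(0.0664)⁴/32 = 1.91×10^-6 m⁴; J_BC = π(0.0213)⁴/32 = 2.02×10^-8 m⁴; J_CD = π(0.0281)⁴/32 = 6.12×10^-8 m⁴.
θ = (T/G)·Σ L_i/J_i = (70.80/16.5×10⁹)·(0.570/1.91×10^-6 + 0.303/2.02×10^-8 + 0.228/6.12×10^-8) = 0.08160 rad.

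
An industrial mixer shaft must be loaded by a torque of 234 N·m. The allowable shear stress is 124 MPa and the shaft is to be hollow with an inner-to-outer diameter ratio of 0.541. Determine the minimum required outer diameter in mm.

21.9 mm

For a hollow shaft with d_i/d_o = 0.541: τ_max = 16T/(π d_o³ (1−k⁴)), so d_o = [16T/(π τ_allow (1−k⁴))]^(1/3) = [16·234.0/(π·1.24×10^8·0.9143)]^(1/3) = 0.02191 m.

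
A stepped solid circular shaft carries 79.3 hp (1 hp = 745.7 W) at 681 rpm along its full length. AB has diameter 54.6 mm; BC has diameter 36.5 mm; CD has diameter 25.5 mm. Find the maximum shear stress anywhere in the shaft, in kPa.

255000 kPa

ω = 2π·681/60 = 71.31 rad/s, so T = P/ω = 79.3×745.7 / 71.31 = 829.2 N·m.
Under the same torque, τ_max = 16T/(πd³) is largest where d is smallest — segment CD (d = 25.5 mm).
τ_max = 16·829.2/(π·(0.0255)³) = 2.547×10^8 Pa.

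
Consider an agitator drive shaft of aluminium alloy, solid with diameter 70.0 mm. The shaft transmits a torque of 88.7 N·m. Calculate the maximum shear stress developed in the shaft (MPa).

J = πd⁴/32 = π(0.0700)⁴/32 = 2.357×10^-6 m⁴.
τ_max = T·r/J = 88.70 × 0.0350 / 2.357×10^-6 = 1.317×10^6 Pa.

1.32 MPa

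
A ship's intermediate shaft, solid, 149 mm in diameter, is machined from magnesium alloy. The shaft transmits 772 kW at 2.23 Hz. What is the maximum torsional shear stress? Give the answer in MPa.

84.8 MPa

ω = 2π·2.23 = 14.01 rad/s, so T = P/ω = 772×10³ / 14.01 = 55100 N·m.
J = πd⁴/32 = π(0.149)⁴/32 = 4.839×10^-5 m⁴.
τ_max = T·r/J = 55100 × 0.0745 / 4.839×10^-5 = 8.483×10^7 Pa.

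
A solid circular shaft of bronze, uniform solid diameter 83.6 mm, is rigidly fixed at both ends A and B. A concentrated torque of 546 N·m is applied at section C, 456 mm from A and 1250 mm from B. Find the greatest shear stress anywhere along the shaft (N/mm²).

With uniform GJ and both ends fixed, compatibility θ_AC = θ_CB gives T_A·a = T_B·b, together with T_A + T_B = T₀.
T_A = T₀·b/(a+b) = 546.0·1250/1706 = 400.1 N·m; T_B = 145.9 N·m.
τ in each portion: τ_AC = 3.49×10^6 Pa, τ_CB = 1.27×10^6 Pa; maximum is in AC.
τ_max = T_AC·r/J = 400.1·0.0418/4.80×10^-6 = 3.487×10^6 Pa.

3.49 N/mm²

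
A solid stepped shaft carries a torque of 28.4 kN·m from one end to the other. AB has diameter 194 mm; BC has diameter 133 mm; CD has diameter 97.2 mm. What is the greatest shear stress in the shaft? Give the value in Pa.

Under the same torque, τ_max = 16T/(πd³) is largest where d is smallest — segment CD (d = 97.2 mm).
τ_max = 16·28400/(π·(0.0972)³) = 1.575×10^8 Pa.

1.58e8 Pa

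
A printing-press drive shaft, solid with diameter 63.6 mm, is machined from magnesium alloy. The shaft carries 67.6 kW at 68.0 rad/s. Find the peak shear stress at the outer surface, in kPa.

ω = 68.0 rad/s, so T = P/ω = 67.6×10³ / 68.00 = 994.1 N·m.
J = πd⁴/32 = π(0.0636)⁴/32 = 1.606×10^-6 m⁴.
τ_max = T·r/J = 994.1 × 0.0318 / 1.606×10^-6 = 1.968×10^7 Pa.

19700 kPa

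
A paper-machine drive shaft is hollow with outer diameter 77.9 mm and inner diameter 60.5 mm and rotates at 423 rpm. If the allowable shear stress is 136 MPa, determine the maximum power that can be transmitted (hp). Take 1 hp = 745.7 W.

J = π(d_o⁴ − d_i⁴)/32 = π(0.0779⁴ − 0.0605⁴)/32 = 2.300×10^-6 m⁴.
T_max = τ_allow·J/r = 1.36×10^8 × 2.300×10^-6 / 0.0390 = 8031 N·m.
ω = 2π·423/60 = 44.30 rad/s, so P_max = T_max·ω = 3.557×10^5 W.

477 hp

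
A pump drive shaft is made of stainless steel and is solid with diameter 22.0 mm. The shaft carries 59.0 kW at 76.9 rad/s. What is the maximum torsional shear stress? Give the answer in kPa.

367000 kPa

ω = 76.9 rad/s, so T = P/ω = 59.0×10³ / 76.90 = 767.2 N·m.
J = πd⁴/32 = π(0.0220)⁴/32 = 2.300×10^-8 m⁴.
τ_max = T·r/J = 767.2 × 0.0110 / 2.300×10^-8 = 3.670×10^8 Pa.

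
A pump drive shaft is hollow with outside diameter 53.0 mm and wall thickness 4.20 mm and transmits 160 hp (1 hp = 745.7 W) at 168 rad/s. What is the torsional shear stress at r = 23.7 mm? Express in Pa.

4.36e7 Pa

ω = 168 rad/s, so T = P/ω = 160×745.7 / 168.0 = 710.2 N·m.
J = π(d_o⁴ − d_i⁴)/32 = π(0.0530⁴ − 0.0446⁴)/32 = 3.862×10^-7 m⁴.
Shear stress varies linearly with radius: τ = T·r/J = 710.2 × 0.0237 / 3.862×10^-7 = 4.358×10^7 Pa.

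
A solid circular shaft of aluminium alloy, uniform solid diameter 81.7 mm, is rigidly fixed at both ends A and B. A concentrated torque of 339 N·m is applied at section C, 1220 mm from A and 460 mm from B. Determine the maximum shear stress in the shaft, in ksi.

With uniform GJ and both ends fixed, compatibility θ_AC = θ_CB gives T_A·a = T_B·b, together with T_A + T_B = T₀.
T_A = T₀·b/(a+b) = 339.0·460/1680 = 92.82 N·m; T_B = 246.2 N·m.
τ in each portion: τ_AC = 8.67×10^5 Pa, τ_CB = 2.30×10^6 Pa; maximum is in CB.
τ_max = T_CB·r/J = 246.2·0.0409/4.37×10^-6 = 2.299×10^6 Pa.

0.333 ksi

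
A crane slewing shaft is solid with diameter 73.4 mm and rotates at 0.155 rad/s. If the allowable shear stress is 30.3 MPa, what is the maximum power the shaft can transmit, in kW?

J = πd⁴/32 = π(0.0734)⁴/32 = 2.850×10^-6 m⁴.
T_max = τ_allow·J/r = 3.03×10^7 × 2.850×10^-6 / 0.0367 = 2353 N·m.
ω = 0.155 rad/s, so P_max = T_max·ω = 364.7 W.

0.365 kW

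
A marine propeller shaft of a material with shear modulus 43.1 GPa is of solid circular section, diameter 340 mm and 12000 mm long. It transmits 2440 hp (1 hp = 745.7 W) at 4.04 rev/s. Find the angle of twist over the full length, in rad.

ω = 2π·4.04 = 25.38 rad/s, so T = P/ω = 2440×745.7 / 25.38 = 71680 N·m.
J = πd⁴/32 = π(0.340)⁴/32 = 1.312×10^-3 m⁴.
θ = T·L/(G·J) = 71680 × 12.0 / (43.1×10⁹ × 1.312×10^-3) = 0.01521 rad.

0.0152 rad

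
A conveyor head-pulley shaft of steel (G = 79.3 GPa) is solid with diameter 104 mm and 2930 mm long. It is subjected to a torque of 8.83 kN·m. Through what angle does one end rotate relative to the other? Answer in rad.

0.0284 rad

J = πd⁴/32 = π(0.104)⁴/32 = 1.149×10^-5 m⁴.
θ = T·L/(G·J) = 8830 × 2.93 / (79.3×10⁹ × 1.149×10^-5) = 0.02841 rad.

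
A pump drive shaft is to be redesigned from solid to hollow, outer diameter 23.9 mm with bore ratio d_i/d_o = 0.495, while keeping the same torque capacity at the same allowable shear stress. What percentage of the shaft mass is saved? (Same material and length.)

Equal τ_max and T ⇒ the solid shaft needs d_s³ = d_o³(1−k⁴), so d_s = 23.9·(1−0.495⁴)^(1/3) = 23.41 mm.
Area ratio A_h/A_s = d_o²(1−k²)/d_s² = (1−k²)/(1−k⁴)^(2/3) = 0.7868.
Mass saving = 1 − 0.7868 = 21.3 %.

21.3 %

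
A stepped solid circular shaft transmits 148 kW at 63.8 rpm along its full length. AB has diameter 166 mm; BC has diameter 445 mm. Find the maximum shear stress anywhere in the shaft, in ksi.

ω = 2π·63.8/60 = 6.681 rad/s, so T = P/ω = 148×10³ / 6.681 = 22150 N·m.
Under the same torque, τ_max = 16T/(πd³) is largest where d is smallest — segment AB (d = 166 mm).
τ_max = 16·22150/(π·(0.166)³) = 2.466×10^7 Pa.

3.58 ksi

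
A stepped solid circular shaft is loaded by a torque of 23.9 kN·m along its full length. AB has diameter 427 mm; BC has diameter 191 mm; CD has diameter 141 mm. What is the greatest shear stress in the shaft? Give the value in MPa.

Under the same torque, τ_max = 16T/(πd³) is largest where d is smallest — segment CD (d = 141 mm).
τ_max = 16·23900/(π·(0.141)³) = 4.342×10^7 Pa.

43.4 MPa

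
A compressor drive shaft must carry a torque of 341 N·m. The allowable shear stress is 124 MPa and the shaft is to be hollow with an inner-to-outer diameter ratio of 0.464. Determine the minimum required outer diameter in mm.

For a hollow shaft with d_i/d_o = 0.464: τ_max = 16T/(π d_o³ (1−k⁴)), so d_o = [16T/(π τ_allow (1−k⁴))]^(1/3) = [16·341.0/(π·1.24×10^8·0.9536)]^(1/3) = 0.02449 m.

24.5 mm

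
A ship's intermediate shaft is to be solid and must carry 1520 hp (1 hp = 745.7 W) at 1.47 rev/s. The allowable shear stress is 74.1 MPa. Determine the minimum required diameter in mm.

204 mm

ω = 2π·1.47 = 9.236 rad/s, so T = P/ω = 1520×745.7 / 9.236 = 122700 N·m.
For a solid shaft τ_max = 16T/(πd³), so d = (16T/(π τ_allow))^(1/3) = (16·122700/(π·7.41×10^7))^(1/3) = 0.2036 m.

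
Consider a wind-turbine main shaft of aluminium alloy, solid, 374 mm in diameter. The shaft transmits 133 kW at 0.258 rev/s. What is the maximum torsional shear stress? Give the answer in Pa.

7.99e6 Pa

ω = 2π·0.258 = 1.621 rad/s, so T = P/ω = 133×10³ / 1.621 = 82040 N·m.
J = πd⁴/32 = π(0.374)⁴/32 = 1.921×10^-3 m⁴.
τ_max = T·r/J = 82040 × 0.187 / 1.921×10^-3 = 7.987×10^6 Pa.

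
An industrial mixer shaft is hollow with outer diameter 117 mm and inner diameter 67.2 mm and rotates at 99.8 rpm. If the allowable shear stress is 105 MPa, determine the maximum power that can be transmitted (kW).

308 kW

J = π(d_o⁴ − d_i⁴)/32 = π(0.117⁴ − 0.0672⁴)/32 = 1.639×10^-5 m⁴.
T_max = τ_allow·J/r = 1.05×10^8 × 1.639×10^-5 / 0.0585 = 29430 N·m.
ω = 2π·99.8/60 = 10.45 rad/s, so P_max = T_max·ω = 3.075×10^5 W.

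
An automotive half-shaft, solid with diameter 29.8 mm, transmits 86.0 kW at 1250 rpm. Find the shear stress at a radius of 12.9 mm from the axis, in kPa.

ω = 2π·1250/60 = 130.9 rad/s, so T = P/ω = 86.0×10³ / 130.9 = 657.0 N·m.
J = πd⁴/32 = π(0.0298)⁴/32 = 7.742×10^-8 m⁴.
Shear stress varies linearly with radius: τ = T·r/J = 657.0 × 0.0129 / 7.742×10^-8 = 1.095×10^8 Pa.

109000 kPa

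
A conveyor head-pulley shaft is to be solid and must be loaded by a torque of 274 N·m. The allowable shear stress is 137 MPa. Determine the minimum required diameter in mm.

For a solid shaft τ_max = 16T/(πd³), so d = (16T/(π τ_allow))^(1/3) = (16·274.0/(π·1.37×10^8))^(1/3) = 0.02168 m.

21.7 mm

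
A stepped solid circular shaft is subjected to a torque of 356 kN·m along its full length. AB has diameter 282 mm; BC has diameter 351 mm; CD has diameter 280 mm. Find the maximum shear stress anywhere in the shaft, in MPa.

82.6 MPa

Under the same torque, τ_max = 16T/(πd³) is largest where d is smallest — segment CD (d = 280 mm).
τ_max = 16·356000/(π·(0.280)³) = 8.259×10^7 Pa.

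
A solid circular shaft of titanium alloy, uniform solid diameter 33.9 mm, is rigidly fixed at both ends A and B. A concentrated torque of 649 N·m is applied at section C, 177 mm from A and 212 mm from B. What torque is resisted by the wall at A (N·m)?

354 N·m

With uniform GJ and both ends fixed, compatibility θ_AC = θ_CB gives T_A·a = T_B·b, together with T_A + T_B = T₀.
T_A = T₀·b/(a+b) = 649.0·212/389.0 = 353.7 N·m; T_B = 295.3 N·m.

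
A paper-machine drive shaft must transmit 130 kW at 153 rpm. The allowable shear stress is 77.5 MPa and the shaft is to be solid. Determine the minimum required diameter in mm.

81.1 mm

ω = 2π·153/60 = 16.02 rad/s, so T = P/ω = 130×10³ / 16.02 = 8114 N·m.
For a solid shaft τ_max = 16T/(πd³), so d = (16T/(π τ_allow))^(1/3) = (16·8114/(π·7.75×10^7))^(1/3) = 0.08109 m.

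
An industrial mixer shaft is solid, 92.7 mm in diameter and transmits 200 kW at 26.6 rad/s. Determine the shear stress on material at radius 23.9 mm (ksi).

3.60 ksi

ω = 26.6 rad/s, so T = P/ω = 200×10³ / 26.60 = 7519 N·m.
J = πd⁴/32 = π(0.0927)⁴/32 = 7.250×10^-6 m⁴.
Shear stress varies linearly with radius: τ = T·r/J = 7519 × 0.0239 / 7.250×10^-6 = 2.479×10^7 Pa.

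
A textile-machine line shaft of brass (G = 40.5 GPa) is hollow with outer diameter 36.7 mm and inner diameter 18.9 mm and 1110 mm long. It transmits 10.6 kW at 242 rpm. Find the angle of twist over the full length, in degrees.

3.97°

ω = 2π·242/60 = 25.34 rad/s, so T = P/ω = 10.6×10³ / 25.34 = 418.3 N·m.
J = π(d_o⁴ − d_i⁴)/32 = π(0.0367⁴ − 0.0189⁴)/32 = 1.656×10^-7 m⁴.
θ = T·L/(G·J) = 418.3 × 1.11 / (40.5×10⁹ × 1.656×10^-7) = 0.06924 rad.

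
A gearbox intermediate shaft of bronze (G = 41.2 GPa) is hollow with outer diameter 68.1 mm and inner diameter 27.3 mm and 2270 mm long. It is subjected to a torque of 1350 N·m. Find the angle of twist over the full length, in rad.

J = π(d_o⁴ − d_i⁴)/32 = π(0.0681⁴ − 0.0273⁴)/32 = 2.057×10^-6 m⁴.
θ = T·L/(G·J) = 1350 × 2.27 / (41.2×10⁹ × 2.057×10^-6) = 0.03616 rad.

0.0362 rad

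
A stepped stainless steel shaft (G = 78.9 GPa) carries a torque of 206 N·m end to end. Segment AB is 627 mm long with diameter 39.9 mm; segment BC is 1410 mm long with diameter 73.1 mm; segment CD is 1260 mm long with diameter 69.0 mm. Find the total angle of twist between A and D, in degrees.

0.537°

J_AB = π(0.0399)⁴/32 = 2.49×10^-7 m⁴; J_BC = π(0.0731)⁴/32 = 2.80×10^-6 m⁴; J_CD = π(0.0690)⁴/32 = 2.23×10^-6 m⁴.
θ = (T/G)·Σ L_i/J_i = (206.0/78.9×10⁹)·(0.627/2.49×10^-7 + 1.41/2.80×10^-6 + 1.26/2.23×10^-6) = 9.371×10^-3 rad.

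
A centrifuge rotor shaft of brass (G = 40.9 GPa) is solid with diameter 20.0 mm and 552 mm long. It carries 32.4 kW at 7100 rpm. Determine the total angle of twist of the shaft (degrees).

ω = 2π·7100/60 = 743.5 rad/s, so T = P/ω = 32.4×10³ / 743.5 = 43.58 N·m.
J = πd⁴/32 = π(0.0200)⁴/32 = 1.571×10^-8 m⁴.
θ = T·L/(G·J) = 43.58 × 0.552 / (40.9×10⁹ × 1.571×10^-8) = 0.03744 rad.

2.15°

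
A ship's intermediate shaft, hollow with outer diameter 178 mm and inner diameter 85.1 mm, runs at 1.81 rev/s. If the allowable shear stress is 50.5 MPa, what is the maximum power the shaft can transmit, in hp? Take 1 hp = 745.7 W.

808 hp

J = π(d_o⁴ − d_i⁴)/32 = π(0.178⁴ − 0.0851⁴)/32 = 9.341×10^-5 m⁴.
T_max = τ_allow·J/r = 5.05×10^7 × 9.341×10^-5 / 0.0890 = 53000 N·m.
ω = 2π·1.81 = 11.37 rad/s, so P_max = T_max·ω = 6.027×10^5 W.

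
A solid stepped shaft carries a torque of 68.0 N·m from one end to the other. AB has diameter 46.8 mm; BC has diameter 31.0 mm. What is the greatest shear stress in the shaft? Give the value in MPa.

11.6 MPa

Under the same torque, τ_max = 16T/(πd³) is largest where d is smallest — segment BC (d = 31.0 mm).
τ_max = 16·68.00/(π·(0.0310)³) = 1.163×10^7 Pa.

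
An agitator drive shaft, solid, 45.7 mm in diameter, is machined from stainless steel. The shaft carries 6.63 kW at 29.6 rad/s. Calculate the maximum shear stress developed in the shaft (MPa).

12.0 MPa

ω = 29.6 rad/s, so T = P/ω = 6.63×10³ / 29.60 = 224.0 N·m.
J = πd⁴/32 = π(0.0457)⁴/32 = 4.282×10^-7 m⁴.
τ_max = T·r/J = 224.0 × 0.0229 / 4.282×10^-7 = 1.195×10^7 Pa.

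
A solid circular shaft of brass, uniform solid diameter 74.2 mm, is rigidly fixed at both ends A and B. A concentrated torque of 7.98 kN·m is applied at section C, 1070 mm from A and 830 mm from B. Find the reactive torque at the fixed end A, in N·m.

3490 N·m

With uniform GJ and both ends fixed, compatibility θ_AC = θ_CB gives T_A·a = T_B·b, together with T_A + T_B = T₀.
T_A = T₀·b/(a+b) = 7980·830/1900 = 3486 N·m; T_B = 4494 N·m.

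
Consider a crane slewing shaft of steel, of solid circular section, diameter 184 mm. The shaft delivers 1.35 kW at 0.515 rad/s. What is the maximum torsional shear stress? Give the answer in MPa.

ω = 0.515 rad/s, so T = P/ω = 1.35×10³ / 0.5150 = 2621 N·m.
J = πd⁴/32 = π(0.184)⁴/32 = 1.125×10^-4 m⁴.
τ_max = T·r/J = 2621 × 0.0920 / 1.125×10^-4 = 2.143×10^6 Pa.

2.14 MPa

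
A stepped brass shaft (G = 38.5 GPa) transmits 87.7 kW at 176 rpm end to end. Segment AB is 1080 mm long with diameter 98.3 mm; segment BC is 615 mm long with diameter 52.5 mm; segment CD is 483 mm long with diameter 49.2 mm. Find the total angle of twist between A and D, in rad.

ω = 2π·176/60 = 18.43 rad/s, so T = P/ω = 87.7×10³ / 18.43 = 4758 N·m.
J_AB = π(0.0983)⁴/32 = 9.17×10^-6 m⁴; J_BC = π(0.0525)⁴/32 = 7.46×10^-7 m⁴; J_CD = π(0.0492)⁴/32 = 5.75×10^-7 m⁴.
θ = (T/G)·Σ L_i/J_i = (4758/38.5×10⁹)·(1.08/9.17×10^-6 + 0.615/7.46×10^-7 + 0.483/5.75×10^-7) = 0.2202 rad.

0.220 rad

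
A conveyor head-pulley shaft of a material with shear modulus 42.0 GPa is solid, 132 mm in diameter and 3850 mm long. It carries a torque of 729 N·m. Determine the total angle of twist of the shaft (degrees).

J = πd⁴/32 = π(0.132)⁴/32 = 2.981×10^-5 m⁴.
θ = T·L/(G·J) = 729.0 × 3.85 / (42.0×10⁹ × 2.981×10^-5) = 2.242×10^-3 rad.

0.128°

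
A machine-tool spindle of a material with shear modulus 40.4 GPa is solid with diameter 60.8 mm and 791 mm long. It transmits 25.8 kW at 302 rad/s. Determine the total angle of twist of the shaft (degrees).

ω = 302 rad/s, so T = P/ω = 25.8×10³ / 302.0 = 85.43 N·m.
J = πd⁴/32 = π(0.0608)⁴/32 = 1.342×10^-6 m⁴.
θ = T·L/(G·J) = 85.43 × 0.791 / (40.4×10⁹ × 1.342×10^-6) = 1.247×10^-3 rad.

0.0714°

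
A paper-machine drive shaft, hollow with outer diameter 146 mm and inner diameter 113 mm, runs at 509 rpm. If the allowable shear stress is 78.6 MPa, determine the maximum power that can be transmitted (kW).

1640 kW

J = π(d_o⁴ − d_i⁴)/32 = π(0.146⁴ − 0.113⁴)/32 = 2.860×10^-5 m⁴.
T_max = τ_allow·J/r = 7.86×10^7 × 2.860×10^-5 / 0.0730 = 30790 N·m.
ω = 2π·509/60 = 53.30 rad/s, so P_max = T_max·ω = 1.641×10^6 W.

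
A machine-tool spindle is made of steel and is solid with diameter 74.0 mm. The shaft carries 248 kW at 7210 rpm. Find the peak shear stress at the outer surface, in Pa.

4.13e6 Pa

ω = 2π·7210/60 = 755.0 rad/s, so T = P/ω = 248×10³ / 755.0 = 328.5 N·m.
J = πd⁴/32 = π(0.0740)⁴/32 = 2.944×10^-6 m⁴.
τ_max = T·r/J = 328.5 × 0.0370 / 2.944×10^-6 = 4.128×10^6 Pa.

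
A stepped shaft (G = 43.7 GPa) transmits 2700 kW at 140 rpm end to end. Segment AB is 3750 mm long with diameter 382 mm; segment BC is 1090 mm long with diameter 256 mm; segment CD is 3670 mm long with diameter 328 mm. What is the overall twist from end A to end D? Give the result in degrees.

1.84°

ω = 2π·140/60 = 14.66 rad/s, so T = P/ω = 2700×10³ / 14.66 = 184200 N·m.
J_AB = π(0.382)⁴/32 = 2.09×10^-3 m⁴; J_BC = π(0.256)⁴/32 = 4.22×10^-4 m⁴; J_CD = π(0.328)⁴/32 = 1.14×10^-3 m⁴.
θ = (T/G)·Σ L_i/J_i = (184200/43.7×10⁹)·(3.75/2.09×10^-3 + 1.09/4.22×10^-4 + 3.67/1.14×10^-3) = 0.03207 rad.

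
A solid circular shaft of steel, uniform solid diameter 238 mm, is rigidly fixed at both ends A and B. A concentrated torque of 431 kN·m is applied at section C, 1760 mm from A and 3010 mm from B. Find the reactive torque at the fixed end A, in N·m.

With uniform GJ and both ends fixed, compatibility θ_AC = θ_CB gives T_A·a = T_B·b, together with T_A + T_B = T₀.
T_A = T₀·b/(a+b) = 431000·3010/4770 = 272000 N·m; T_B = 159000 N·m.

272000 N·m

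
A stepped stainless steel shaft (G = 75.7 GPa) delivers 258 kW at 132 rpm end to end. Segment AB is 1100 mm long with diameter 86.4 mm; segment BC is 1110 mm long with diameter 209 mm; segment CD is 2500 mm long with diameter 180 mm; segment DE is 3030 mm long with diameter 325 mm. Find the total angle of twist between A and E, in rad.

0.0577 rad

ω = 2π·132/60 = 13.82 rad/s, so T = P/ω = 258×10³ / 13.82 = 18660 N·m.
J_AB = π(0.0864)⁴/32 = 5.47×10^-6 m⁴; J_BC = π(0.209)⁴/32 = 1.87×10^-4 m⁴; J_CD = π(0.180)⁴/32 = 1.03×10^-4 m⁴; J_DE = π(0.325)⁴/32 = 1.10×10^-3 m⁴.
θ = (T/G)·Σ L_i/J_i = (18660/75.7×10⁹)·(1.10/5.47×10^-6 + 1.11/1.87×10^-4 + 2.50/1.03×10^-4 + 3.03/1.10×10^-3) = 0.05770 rad.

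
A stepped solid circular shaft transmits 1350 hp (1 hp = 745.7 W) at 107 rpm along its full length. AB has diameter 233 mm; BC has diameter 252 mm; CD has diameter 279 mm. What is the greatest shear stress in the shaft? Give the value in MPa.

36.2 MPa

ω = 2π·107/60 = 11.21 rad/s, so T = P/ω = 1350×745.7 / 11.21 = 89840 N·m.
Under the same torque, τ_max = 16T/(πd³) is largest where d is smallest — segment AB (d = 233 mm).
τ_max = 16·89840/(π·(0.233)³) = 3.617×10^7 Pa.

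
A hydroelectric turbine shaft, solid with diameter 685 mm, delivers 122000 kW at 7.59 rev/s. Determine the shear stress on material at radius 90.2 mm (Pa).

1.07e7 Pa

ω = 2π·7.59 = 47.69 rad/s, so T = P/ω = 122000×10³ / 47.69 = 2.558e6 N·m.
J = πd⁴/32 = π(0.685)⁴/32 = 0.02162 m⁴.
Shear stress varies linearly with radius: τ = T·r/J = 2.558e6 × 0.0902 / 0.02162 = 1.068×10^7 Pa.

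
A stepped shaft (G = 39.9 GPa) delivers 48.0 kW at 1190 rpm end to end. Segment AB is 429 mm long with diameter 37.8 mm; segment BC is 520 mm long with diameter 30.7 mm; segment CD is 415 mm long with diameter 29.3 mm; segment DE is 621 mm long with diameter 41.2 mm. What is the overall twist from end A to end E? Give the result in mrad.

155 mrad

ω = 2π·1190/60 = 124.6 rad/s, so T = P/ω = 48.0×10³ / 124.6 = 385.2 N·m.
J_AB = π(0.0378)⁴/32 = 2.00×10^-7 m⁴; J_BC = π(0.0307)⁴/32 = 8.72×10^-8 m⁴; J_CD = π(0.0293)⁴/32 = 7.24×10^-8 m⁴; J_DE = π(0.0412)⁴/32 = 2.83×10^-7 m⁴.
θ = (T/G)·Σ L_i/J_i = (385.2/39.9×10⁹)·(0.429/2.00×10^-7 + 0.520/8.72×10^-8 + 0.415/7.24×10^-8 + 0.621/2.83×10^-7) = 0.1548 rad.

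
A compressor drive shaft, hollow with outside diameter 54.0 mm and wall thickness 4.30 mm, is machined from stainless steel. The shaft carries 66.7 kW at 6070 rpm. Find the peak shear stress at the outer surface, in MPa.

6.78 MPa

ω = 2π·6070/60 = 635.6 rad/s, so T = P/ω = 66.7×10³ / 635.6 = 104.9 N·m.
J = π(d_o⁴ − d_i⁴)/32 = π(0.0540⁴ − 0.0454⁴)/32 = 4.177×10^-7 m⁴.
τ_max = T·r/J = 104.9 × 0.0270 / 4.177×10^-7 = 6.783×10^6 Pa.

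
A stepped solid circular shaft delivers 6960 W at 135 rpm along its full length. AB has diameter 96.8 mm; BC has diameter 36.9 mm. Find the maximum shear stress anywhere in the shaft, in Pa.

ω = 2π·135/60 = 14.14 rad/s, so T = P/ω = 6960 / 14.14 = 492.3 N·m.
Under the same torque, τ_max = 16T/(πd³) is largest where d is smallest — segment BC (d = 36.9 mm).
τ_max = 16·492.3/(π·(0.0369)³) = 4.990×10^7 Pa.

4.99e7 Pa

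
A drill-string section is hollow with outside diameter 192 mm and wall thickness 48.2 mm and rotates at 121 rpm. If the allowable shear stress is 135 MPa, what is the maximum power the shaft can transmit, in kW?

J = π(d_o⁴ − d_i⁴)/32 = π(0.192⁴ − 0.0956⁴)/32 = 1.252×10^-4 m⁴.
T_max = τ_allow·J/r = 1.35×10^8 × 1.252×10^-4 / 0.0960 = 176100 N·m.
ω = 2π·121/60 = 12.67 rad/s, so P_max = T_max·ω = 2.231×10^6 W.

2230 kW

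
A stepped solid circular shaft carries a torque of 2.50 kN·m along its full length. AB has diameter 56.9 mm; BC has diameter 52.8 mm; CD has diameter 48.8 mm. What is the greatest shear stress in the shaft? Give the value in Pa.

Under the same torque, τ_max = 16T/(πd³) is largest where d is smallest — segment CD (d = 48.8 mm).
τ_max = 16·2500/(π·(0.0488)³) = 1.096×10^8 Pa.

1.10e8 Pa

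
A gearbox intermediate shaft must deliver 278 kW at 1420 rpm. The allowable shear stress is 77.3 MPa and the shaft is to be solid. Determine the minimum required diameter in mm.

49.8 mm

ω = 2π·1420/60 = 148.7 rad/s, so T = P/ω = 278×10³ / 148.7 = 1870 N·m.
For a solid shaft τ_max = 16T/(πd³), so d = (16T/(π τ_allow))^(1/3) = (16·1870/(π·7.73×10^7))^(1/3) = 0.04976 m.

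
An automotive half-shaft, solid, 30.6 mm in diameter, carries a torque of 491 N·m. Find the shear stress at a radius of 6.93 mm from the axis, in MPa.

J = πd⁴/32 = π(0.0306)⁴/32 = 8.608×10^-8 m⁴.
Shear stress varies linearly with radius: τ = T·r/J = 491.0 × 0.00693 / 8.608×10^-8 = 3.953×10^7 Pa.

39.5 MPa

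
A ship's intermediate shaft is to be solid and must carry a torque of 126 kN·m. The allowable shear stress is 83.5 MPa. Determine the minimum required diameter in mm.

For a solid shaft τ_max = 16T/(πd³), so d = (16T/(π τ_allow))^(1/3) = (16·126000/(π·8.35×10^7))^(1/3) = 0.1973 m.

197 mm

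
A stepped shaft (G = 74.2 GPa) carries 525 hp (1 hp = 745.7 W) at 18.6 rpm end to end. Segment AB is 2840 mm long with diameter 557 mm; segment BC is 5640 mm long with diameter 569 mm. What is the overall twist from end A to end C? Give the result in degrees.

ω = 2π·18.6/60 = 1.948 rad/s, so T = P/ω = 525×745.7 / 1.948 = 201000 N·m.
J_AB = π(0.557)⁴/32 = 9.45×10^-3 m⁴; J_BC = π(0.569)⁴/32 = 0.0103 m⁴.
θ = (T/G)·Σ L_i/J_i = (201000/74.2×10⁹)·(2.84/9.45×10^-3 + 5.64/0.0103) = 2.299×10^-3 rad.

0.132°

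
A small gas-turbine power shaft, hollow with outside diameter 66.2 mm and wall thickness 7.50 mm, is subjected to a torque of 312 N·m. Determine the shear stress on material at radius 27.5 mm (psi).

J = π(d_o⁴ − d_i⁴)/32 = π(0.0662⁴ − 0.0512⁴)/32 = 1.211×10^-6 m⁴.
Shear stress varies linearly with radius: τ = T·r/J = 312.0 × 0.0275 / 1.211×10^-6 = 7.086×10^6 Pa.

1030 psi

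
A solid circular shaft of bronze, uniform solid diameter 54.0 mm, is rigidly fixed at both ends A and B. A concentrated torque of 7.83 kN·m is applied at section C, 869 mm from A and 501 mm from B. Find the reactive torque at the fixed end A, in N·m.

With uniform GJ and both ends fixed, compatibility θ_AC = θ_CB gives T_A·a = T_B·b, together with T_A + T_B = T₀.
T_A = T₀·b/(a+b) = 7830·501/1370 = 2863 N·m; T_B = 4967 N·m.

2860 N·m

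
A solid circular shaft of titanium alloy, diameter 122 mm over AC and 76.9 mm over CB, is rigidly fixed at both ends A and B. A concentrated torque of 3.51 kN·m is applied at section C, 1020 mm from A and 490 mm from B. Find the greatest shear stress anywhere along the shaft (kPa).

9720 kPa

Compatibility: T_A·a/J_AC = T_B·b/J_CB with T_A + T_B = T₀.
J_AC = 2.17×10^-5 m⁴, J_CB = 3.43×10^-6 m⁴, so T_A = T₀·(J_AC/a)/((J_AC/a)+(J_CB/b)) = 2642 N·m, T_B = 868.1 N·m.
τ in each portion: τ_AC = 7.41×10^6 Pa, τ_CB = 9.72×10^6 Pa; maximum is in CB.
τ_max = T_CB·r/J = 868.1·0.0385/3.43×10^-6 = 9.722×10^6 Pa.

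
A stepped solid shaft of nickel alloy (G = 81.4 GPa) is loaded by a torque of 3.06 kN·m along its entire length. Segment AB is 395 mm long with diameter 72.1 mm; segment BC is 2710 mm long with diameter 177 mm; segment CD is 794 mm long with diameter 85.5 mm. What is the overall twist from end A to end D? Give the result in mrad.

J_AB = π(0.0721)⁴/32 = 2.65×10^-6 m⁴; J_BC = π(0.177)⁴/32 = 9.64×10^-5 m⁴; J_CD = π(0.0855)⁴/32 = 5.25×10^-6 m⁴.
θ = (T/G)·Σ L_i/J_i = (3060/81.4×10⁹)·(0.395/2.65×10^-6 + 2.71/9.64×10^-5 + 0.794/5.25×10^-6) = 0.01234 rad.

12.3 mrad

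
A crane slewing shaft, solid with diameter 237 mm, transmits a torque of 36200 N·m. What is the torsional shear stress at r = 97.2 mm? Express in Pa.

1.14e7 Pa

J = πd⁴/32 = π(0.237)⁴/32 = 3.097×10^-4 m⁴.
Shear stress varies linearly with radius: τ = T·r/J = 36200 × 0.0972 / 3.097×10^-4 = 1.136×10^7 Pa.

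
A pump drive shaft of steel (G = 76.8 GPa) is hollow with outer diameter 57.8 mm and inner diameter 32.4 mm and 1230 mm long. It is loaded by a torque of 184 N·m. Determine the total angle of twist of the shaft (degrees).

0.171°

J = π(d_o⁴ − d_i⁴)/32 = π(0.0578⁴ − 0.0324⁴)/32 = 9.876×10^-7 m⁴.
θ = T·L/(G·J) = 184.0 × 1.23 / (76.8×10⁹ × 9.876×10^-7) = 2.984×10^-3 rad.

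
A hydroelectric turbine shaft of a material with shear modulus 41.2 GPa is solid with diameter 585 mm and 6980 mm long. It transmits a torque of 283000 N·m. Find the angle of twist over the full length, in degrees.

J = πd⁴/32 = π(0.585)⁴/32 = 0.01150 m⁴.
θ = T·L/(G·J) = 283000 × 6.98 / (41.2×10⁹ × 0.01150) = 4.170×10^-3 rad.

0.239°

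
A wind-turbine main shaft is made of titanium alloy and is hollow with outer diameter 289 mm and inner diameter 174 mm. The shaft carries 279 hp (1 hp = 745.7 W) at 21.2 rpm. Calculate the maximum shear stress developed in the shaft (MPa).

ω = 2π·21.2/60 = 2.220 rad/s, so T = P/ω = 279×745.7 / 2.220 = 93710 N·m.
J = π(d_o⁴ − d_i⁴)/32 = π(0.289⁴ − 0.174⁴)/32 = 5.949×10^-4 m⁴.
τ_max = T·r/J = 93710 × 0.144 / 5.949×10^-4 = 2.276×10^7 Pa.

22.8 MPa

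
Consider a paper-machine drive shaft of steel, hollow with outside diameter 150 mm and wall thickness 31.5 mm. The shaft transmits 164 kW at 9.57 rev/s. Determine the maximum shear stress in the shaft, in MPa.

4.64 MPa

ω = 2π·9.57 = 60.13 rad/s, so T = P/ω = 164×10³ / 60.13 = 2727 N·m.
J = π(d_o⁴ − d_i⁴)/32 = π(0.150⁴ − 0.0870⁴)/32 = 4.408×10^-5 m⁴.
τ_max = T·r/J = 2727 × 0.0750 / 4.408×10^-5 = 4.641×10^6 Pa.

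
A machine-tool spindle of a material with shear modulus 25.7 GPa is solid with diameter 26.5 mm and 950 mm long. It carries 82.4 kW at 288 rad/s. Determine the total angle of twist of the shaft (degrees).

ω = 288 rad/s, so T = P/ω = 82.4×10³ / 288.0 = 286.1 N·m.
J = πd⁴/32 = π(0.0265)⁴/32 = 4.842×10^-8 m⁴.
θ = T·L/(G·J) = 286.1 × 0.950 / (25.7×10⁹ × 4.842×10^-8) = 0.2184 rad.

12.5°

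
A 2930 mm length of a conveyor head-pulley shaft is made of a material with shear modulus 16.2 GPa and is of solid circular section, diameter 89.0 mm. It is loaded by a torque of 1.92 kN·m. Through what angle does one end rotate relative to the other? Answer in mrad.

J = πd⁴/32 = π(0.0890)⁴/32 = 6.160×10^-6 m⁴.
θ = T·L/(G·J) = 1920 × 2.93 / (16.2×10⁹ × 6.160×10^-6) = 0.05638 rad.

56.4 mrad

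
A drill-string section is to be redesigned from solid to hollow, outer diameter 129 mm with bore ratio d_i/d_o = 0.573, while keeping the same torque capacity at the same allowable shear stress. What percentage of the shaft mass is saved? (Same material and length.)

Equal τ_max and T ⇒ the solid shaft needs d_s³ = d_o³(1−k⁴), so d_s = 129·(1−0.573⁴)^(1/3) = 124.2 mm.
Area ratio A_h/A_s = d_o²(1−k²)/d_s² = (1−k²)/(1−k⁴)^(2/3) = 0.7247.
Mass saving = 1 − 0.7247 = 27.5 %.

27.5 %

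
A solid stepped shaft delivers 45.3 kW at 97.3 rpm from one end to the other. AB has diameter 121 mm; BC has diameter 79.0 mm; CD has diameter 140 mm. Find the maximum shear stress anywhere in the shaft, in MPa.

45.9 MPa

ω = 2π·97.3/60 = 10.19 rad/s, so T = P/ω = 45.3×10³ / 10.19 = 4446 N·m.
Under the same torque, τ_max = 16T/(πd³) is largest where d is smallest — segment BC (d = 79.0 mm).
τ_max = 16·4446/(π·(0.0790)³) = 4.592×10^7 Pa.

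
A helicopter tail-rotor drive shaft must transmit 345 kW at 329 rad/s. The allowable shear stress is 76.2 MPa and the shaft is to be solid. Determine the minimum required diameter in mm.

41.2 mm

ω = 329 rad/s, so T = P/ω = 345×10³ / 329.0 = 1049 N·m.
For a solid shaft τ_max = 16T/(πd³), so d = (16T/(π τ_allow))^(1/3) = (16·1049/(π·7.62×10^7))^(1/3) = 0.04123 m.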